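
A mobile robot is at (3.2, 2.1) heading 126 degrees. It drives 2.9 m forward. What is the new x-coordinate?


x_new = x0 + d*cos(theta)
= 3.2 + 2.9*cos(126)
= 3.2 + -1.7046
= 1.4954


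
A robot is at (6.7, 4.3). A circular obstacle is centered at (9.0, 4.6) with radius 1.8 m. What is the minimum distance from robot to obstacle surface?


center_dist = sqrt((6.7-9.0)^2 + (4.3-4.6)^2)
= sqrt(5.29 + 0.09)
= 2.3195
min_dist = center_dist - radius = 2.3195 - 1.8 = 0.5195 m


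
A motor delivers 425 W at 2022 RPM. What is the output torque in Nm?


omega = 2022 * 2*pi/60 = 211.7433 rad/s
tau = P / omega = 425 / 211.7433
= 2.0071 Nm


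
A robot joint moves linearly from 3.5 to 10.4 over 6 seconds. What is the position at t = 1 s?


s = t/T = 1/6 = 0.1667
p(t) = p0 + (pf-p0)*s
= 3.5 + (10.4 - 3.5) * 0.1667
= 4.65


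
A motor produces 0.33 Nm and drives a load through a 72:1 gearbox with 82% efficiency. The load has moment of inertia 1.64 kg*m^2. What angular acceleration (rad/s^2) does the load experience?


tau_out = tau_motor * N * eta
= 0.33 * 72 * 0.82 = 19.4832 Nm
alpha = tau_out / I = 19.4832 / 1.64
= 11.88 rad/s^2


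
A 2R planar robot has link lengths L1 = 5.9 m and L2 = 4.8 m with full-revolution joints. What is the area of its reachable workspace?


r_max = L1 + L2 = 10.7 m
r_min = |L1 - L2| = 1.1 m
Area = pi*(r_max^2 - r_min^2)
= pi*(114.49 - 1.21)
= pi * 113.28
= 355.8796 m^2


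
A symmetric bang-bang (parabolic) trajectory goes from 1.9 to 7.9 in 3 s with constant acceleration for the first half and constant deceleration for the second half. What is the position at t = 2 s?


Symmetric rest-to-rest: each phase covers (pf-p0)/2 in time T/2. 0.5*a*(T/2)^2 = (pf-p0)/2 => a = 4*(pf-p0)/T^2
a = 4*(7.9-1.9)/3^2 = 2.6667
t = 2 is in the deceleration phase (t > T/2).
p = pf - 0.5*a*(T-t)^2 = 7.9 - 0.5*2.6667*1^2
= 6.5667


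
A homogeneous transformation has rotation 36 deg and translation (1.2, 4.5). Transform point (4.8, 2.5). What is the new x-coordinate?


x' = cos(theta)*px - sin(theta)*py + tx
= 0.809*4.8 - 0.5878*2.5 + 1.2
= 3.6138


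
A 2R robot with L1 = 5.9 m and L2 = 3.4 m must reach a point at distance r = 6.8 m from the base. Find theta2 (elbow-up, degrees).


cos(theta2) = (r^2 - L1^2 - L2^2) / (2*L1*L2)
cos(theta2) = (46.24 - 34.81 - 11.56) / 40.12
cos(theta2) = -0.00324
theta2 = 90.1857 degrees


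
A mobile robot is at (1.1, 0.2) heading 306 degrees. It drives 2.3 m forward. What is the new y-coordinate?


y_new = y0 + d*sin(theta)
= 0.2 + 2.3*sin(306)
= 0.2 + -1.8607
= -1.6607


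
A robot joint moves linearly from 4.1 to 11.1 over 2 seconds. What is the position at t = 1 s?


s = t/T = 1/2 = 0.5
p(t) = p0 + (pf-p0)*s
= 4.1 + (11.1 - 4.1) * 0.5
= 7.6


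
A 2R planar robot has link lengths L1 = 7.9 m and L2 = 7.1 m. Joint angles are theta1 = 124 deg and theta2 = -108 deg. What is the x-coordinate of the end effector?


Convert angles to radians: theta1 = 2.1642, theta2 = -1.885
x = L1*cos(theta1) + L2*cos(theta1+theta2)
x = -4.4176 + 6.825
x = 2.4073


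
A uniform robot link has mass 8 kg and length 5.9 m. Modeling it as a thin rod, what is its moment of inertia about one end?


I = (1/3) * m * L^2
= (1/3) * 8 * 5.9^2
= 0.333333 * 8 * 34.81
= 92.8267 kg*m^2


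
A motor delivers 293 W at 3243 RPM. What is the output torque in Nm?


omega = 3243 * 2*pi/60 = 339.6062 rad/s
tau = P / omega = 293 / 339.6062
= 0.8628 Nm


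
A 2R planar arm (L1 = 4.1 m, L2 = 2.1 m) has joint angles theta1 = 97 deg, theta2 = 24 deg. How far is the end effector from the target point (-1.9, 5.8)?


End effector via forward kinematics:
x = L1*cos(t1) + L2*cos(t1+t2) = -1.5812
y = L1*sin(t1) + L2*sin(t1+t2) = 5.8695
Distance to target:
d = sqrt((-1.9 - -1.5812)^2 + (5.8 - 5.8695)^2)
= sqrt(0.1016 + 0.0048)
= 0.3262 m


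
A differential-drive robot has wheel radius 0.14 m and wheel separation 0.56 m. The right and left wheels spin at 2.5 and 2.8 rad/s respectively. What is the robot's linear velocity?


vR = r*wR = 0.14*2.5 = 0.35 m/s
vL = r*wL = 0.14*2.8 = 0.392 m/s
v = (vR+vL)/2 = 0.371 m/s
omega = (vR-vL)/L = -0.075 rad/s
linear velocity = 0.371 m/s


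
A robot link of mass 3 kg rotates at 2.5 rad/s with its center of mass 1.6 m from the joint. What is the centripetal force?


F = m * omega^2 * r
= 3 * 2.5^2 * 1.6
= 3 * 6.25 * 1.6
= 30.0 N


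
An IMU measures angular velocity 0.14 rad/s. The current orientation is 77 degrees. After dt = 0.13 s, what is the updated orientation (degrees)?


delta_theta = w * dt = 0.14 * 0.13 = 0.0182 rad
= 1.0428 deg
theta_new = 77 + 1.0428 = 78.0428 deg


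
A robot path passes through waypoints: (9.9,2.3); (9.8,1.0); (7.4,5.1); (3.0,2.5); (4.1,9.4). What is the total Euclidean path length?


Segment lengths:
  seg1 = sqrt((-0.1)^2 + (-1.3)^2) = 1.3038
  seg2 = sqrt((-2.4)^2 + (4.1)^2) = 4.7508
  seg3 = sqrt((-4.4)^2 + (-2.6)^2) = 5.1108
  seg4 = sqrt((1.1)^2 + (6.9)^2) = 6.9871
Total = 18.1525


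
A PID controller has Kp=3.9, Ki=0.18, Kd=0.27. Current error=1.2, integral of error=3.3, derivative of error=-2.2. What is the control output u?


u = Kp*e + Ki*int(e) + Kd*de/dt
= 3.9*1.2 + 0.18*3.3 + 0.27*(-2.2)
= 4.68 + 0.594 + -0.594
= 4.68


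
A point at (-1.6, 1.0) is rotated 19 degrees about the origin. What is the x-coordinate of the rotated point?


x' = x*cos(theta) - y*sin(theta)
cos(19 deg) = 0.9455, sin(19 deg) = 0.3256
x' = -1.6 * 0.9455 - 1.0 * 0.3256
= -1.5128 - 0.3256
= -1.8384


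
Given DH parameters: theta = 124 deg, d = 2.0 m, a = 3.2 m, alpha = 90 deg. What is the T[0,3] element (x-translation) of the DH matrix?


T[0,3] = a * cos(theta)
= 3.2 * cos(124 deg)
= 3.2 * -0.5592
= -1.7894


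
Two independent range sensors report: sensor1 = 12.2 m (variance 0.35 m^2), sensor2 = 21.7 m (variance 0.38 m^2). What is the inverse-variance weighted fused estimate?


w1 = (1/var1) / (1/var1 + 1/var2)
   = 2.8571 / (2.8571 + 2.6316) = 0.5205
w2 = 1 - w1 = 0.4795
fused = w1*s1 + w2*s2 = 6.3507 + 10.4041
= 16.7548 m


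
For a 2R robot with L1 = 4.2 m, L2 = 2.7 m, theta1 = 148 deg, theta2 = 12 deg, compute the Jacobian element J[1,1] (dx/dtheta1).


J[1,1] = -L1*sin(t1) - L2*sin(t1+t2)
= -4.2*sin(148) - 2.7*sin(160)
= -3.1491


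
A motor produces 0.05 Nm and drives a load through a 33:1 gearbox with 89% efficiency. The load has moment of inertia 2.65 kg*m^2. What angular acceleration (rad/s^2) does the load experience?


tau_out = tau_motor * N * eta
= 0.05 * 33 * 0.89 = 1.4685 Nm
alpha = tau_out / I = 1.4685 / 2.65
= 0.5542 rad/s^2


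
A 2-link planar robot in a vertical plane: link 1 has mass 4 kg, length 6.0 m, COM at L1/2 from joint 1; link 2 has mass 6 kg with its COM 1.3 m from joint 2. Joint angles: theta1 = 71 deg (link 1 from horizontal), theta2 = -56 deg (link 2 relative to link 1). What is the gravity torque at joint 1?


Horizontal distance from joint 1 to link-1 COM:
  x_c1 = (L1/2)*cos(t1) = 3.0 * 0.3256 = 0.9767 m
Horizontal distance from joint 1 to link-2 COM:
  x_c2 = L1*cos(t1) + Lc2*cos(t1+t2)
       = 6.0*0.3256 + 1.3*0.9659 = 3.2091 m
tau1 = m1*g*x_c1 + m2*g*x_c2
     = 4*9.81*0.9767 + 6*9.81*3.2091
     = 38.3259 + 188.8884
     = 227.2142 Nm


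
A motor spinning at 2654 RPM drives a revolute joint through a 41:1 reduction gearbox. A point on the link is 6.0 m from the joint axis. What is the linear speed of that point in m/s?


omega_motor = 2654 * 2*pi/60 = 277.9262 rad/s
omega_joint = omega_motor / 41 = 6.7787 rad/s
v = omega_joint * r = 6.7787 * 6.0
= 40.6721 m/s


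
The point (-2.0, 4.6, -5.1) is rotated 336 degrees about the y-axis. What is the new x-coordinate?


Rotation about y-axis: x' = x*cos(theta) + z*sin(theta)
= -2.0 * 0.9135 + -5.1 * -0.4067
= 0.2473


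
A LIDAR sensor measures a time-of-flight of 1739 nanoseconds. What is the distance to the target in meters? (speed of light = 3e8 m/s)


tof = 1739 ns = 1.739e-06 s
dist = c * tof / 2
= 3e8 * 1.739e-06 / 2
= 260.85 m


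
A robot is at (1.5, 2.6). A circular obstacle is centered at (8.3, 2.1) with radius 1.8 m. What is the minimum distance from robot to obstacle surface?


center_dist = sqrt((1.5-8.3)^2 + (2.6-2.1)^2)
= sqrt(46.24 + 0.25)
= 6.8184
min_dist = center_dist - radius = 6.8184 - 1.8 = 5.0184 m


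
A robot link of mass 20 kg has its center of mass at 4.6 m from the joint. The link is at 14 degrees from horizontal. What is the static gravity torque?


tau = m*g*L*cos(angle)
= 20 * 9.81 * 4.6 * cos(14 deg)
= 20 * 9.81 * 4.6 * 0.9703
= 875.7113 Nm


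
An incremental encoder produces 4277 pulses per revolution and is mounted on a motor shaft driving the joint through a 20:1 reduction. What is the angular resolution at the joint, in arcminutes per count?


counts per rev = 4277
effective counts at joint = 4277 * 20 = 85540
resolution = 360*60 / 85540
= 0.2525 arcmin/count


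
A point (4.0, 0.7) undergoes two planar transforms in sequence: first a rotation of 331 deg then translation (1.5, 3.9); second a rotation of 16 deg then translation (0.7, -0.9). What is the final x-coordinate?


After transform 1:
x1 = cos(331)*4.0 - sin(331)*0.7 + 1.5 = 5.3378
y1 = sin(331)*4.0 + cos(331)*0.7 + 3.9 = 2.573
After transform 2:
x2 = cos(16)*5.3378 - sin(16)*2.573 + 0.7
= 5.1219


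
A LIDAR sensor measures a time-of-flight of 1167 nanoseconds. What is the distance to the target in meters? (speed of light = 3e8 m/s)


tof = 1167 ns = 1.167e-06 s
dist = c * tof / 2
= 3e8 * 1.167e-06 / 2
= 175.05 m


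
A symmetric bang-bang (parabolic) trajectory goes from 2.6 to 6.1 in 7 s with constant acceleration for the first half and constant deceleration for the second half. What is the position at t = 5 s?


Symmetric rest-to-rest: each phase covers (pf-p0)/2 in time T/2. 0.5*a*(T/2)^2 = (pf-p0)/2 => a = 4*(pf-p0)/T^2
a = 4*(6.1-2.6)/7^2 = 0.2857
t = 5 is in the deceleration phase (t > T/2).
p = pf - 0.5*a*(T-t)^2 = 6.1 - 0.5*0.2857*2^2
= 5.5286


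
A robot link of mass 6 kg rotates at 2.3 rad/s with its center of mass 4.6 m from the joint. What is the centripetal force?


F = m * omega^2 * r
= 6 * 2.3^2 * 4.6
= 6 * 5.29 * 4.6
= 146.004 N


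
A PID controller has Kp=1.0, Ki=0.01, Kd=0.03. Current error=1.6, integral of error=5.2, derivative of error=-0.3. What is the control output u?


u = Kp*e + Ki*int(e) + Kd*de/dt
= 1.0*1.6 + 0.01*5.2 + 0.03*(-0.3)
= 1.6 + 0.052 + -0.009
= 1.643


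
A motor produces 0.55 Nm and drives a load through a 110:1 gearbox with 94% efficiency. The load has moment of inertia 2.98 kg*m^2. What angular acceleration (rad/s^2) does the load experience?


tau_out = tau_motor * N * eta
= 0.55 * 110 * 0.94 = 56.87 Nm
alpha = tau_out / I = 56.87 / 2.98
= 19.0839 rad/s^2


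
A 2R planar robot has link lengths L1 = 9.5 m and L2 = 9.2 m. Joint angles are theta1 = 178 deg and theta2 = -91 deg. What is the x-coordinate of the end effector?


Convert angles to radians: theta1 = 3.1067, theta2 = -1.5882
x = L1*cos(theta1) + L2*cos(theta1+theta2)
x = -9.4942 + 0.4815
x = -9.0127


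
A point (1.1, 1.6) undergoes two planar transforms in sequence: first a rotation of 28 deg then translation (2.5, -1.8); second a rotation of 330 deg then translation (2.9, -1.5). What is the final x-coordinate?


After transform 1:
x1 = cos(28)*1.1 - sin(28)*1.6 + 2.5 = 2.7201
y1 = sin(28)*1.1 + cos(28)*1.6 + -1.8 = 0.1291
After transform 2:
x2 = cos(330)*2.7201 - sin(330)*0.1291 + 2.9
= 5.3202


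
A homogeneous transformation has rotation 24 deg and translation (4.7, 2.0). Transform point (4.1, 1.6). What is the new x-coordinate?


x' = cos(theta)*px - sin(theta)*py + tx
= 0.9135*4.1 - 0.4067*1.6 + 4.7
= 7.7948


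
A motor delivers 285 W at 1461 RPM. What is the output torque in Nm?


omega = 1461 * 2*pi/60 = 152.9956 rad/s
tau = P / omega = 285 / 152.9956
= 1.8628 Nm


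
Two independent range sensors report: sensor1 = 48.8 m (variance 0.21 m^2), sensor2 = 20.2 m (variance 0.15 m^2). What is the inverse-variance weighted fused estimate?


w1 = (1/var1) / (1/var1 + 1/var2)
   = 4.7619 / (4.7619 + 6.6667) = 0.4167
w2 = 1 - w1 = 0.5833
fused = w1*s1 + w2*s2 = 20.3333 + 11.7833
= 32.1167 m


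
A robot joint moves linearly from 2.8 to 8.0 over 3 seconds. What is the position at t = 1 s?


s = t/T = 1/3 = 0.3333
p(t) = p0 + (pf-p0)*s
= 2.8 + (8.0 - 2.8) * 0.3333
= 4.5333


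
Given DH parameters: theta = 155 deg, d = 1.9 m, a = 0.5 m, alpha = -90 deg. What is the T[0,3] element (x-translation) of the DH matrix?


T[0,3] = a * cos(theta)
= 0.5 * cos(155 deg)
= 0.5 * -0.9063
= -0.4532


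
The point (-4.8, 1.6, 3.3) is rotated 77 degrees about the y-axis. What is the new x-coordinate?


Rotation about y-axis: x' = x*cos(theta) + z*sin(theta)
= -4.8 * 0.225 + 3.3 * 0.9744
= 2.1357


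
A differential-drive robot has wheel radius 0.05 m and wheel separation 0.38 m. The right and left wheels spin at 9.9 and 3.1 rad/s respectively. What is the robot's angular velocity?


vR = r*wR = 0.05*9.9 = 0.495 m/s
vL = r*wL = 0.05*3.1 = 0.155 m/s
v = (vR+vL)/2 = 0.325 m/s
omega = (vR-vL)/L = 0.8947 rad/s
angular velocity = 0.8947 rad/s


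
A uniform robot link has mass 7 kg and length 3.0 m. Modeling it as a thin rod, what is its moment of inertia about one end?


I = (1/3) * m * L^2
= (1/3) * 7 * 3.0^2
= 0.333333 * 7 * 9.0
= 21.0 kg*m^2


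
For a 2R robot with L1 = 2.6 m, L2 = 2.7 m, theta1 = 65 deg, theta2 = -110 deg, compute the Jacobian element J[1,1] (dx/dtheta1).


J[1,1] = -L1*sin(t1) - L2*sin(t1+t2)
= -2.6*sin(65) - 2.7*sin(-45)
= -0.4472


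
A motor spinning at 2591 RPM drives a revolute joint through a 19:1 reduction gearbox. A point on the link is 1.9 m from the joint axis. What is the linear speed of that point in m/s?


omega_motor = 2591 * 2*pi/60 = 271.3289 rad/s
omega_joint = omega_motor / 19 = 14.2805 rad/s
v = omega_joint * r = 14.2805 * 1.9
= 27.1329 m/s


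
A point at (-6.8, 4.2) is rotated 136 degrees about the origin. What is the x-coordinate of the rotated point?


x' = x*cos(theta) - y*sin(theta)
cos(136 deg) = -0.7193, sin(136 deg) = 0.6947
x' = -6.8 * -0.7193 - 4.2 * 0.6947
= 4.8915 - 2.9176
= 1.9739


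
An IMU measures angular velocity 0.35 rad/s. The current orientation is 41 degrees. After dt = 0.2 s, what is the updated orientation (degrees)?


delta_theta = w * dt = 0.35 * 0.2 = 0.07 rad
= 4.0107 deg
theta_new = 41 + 4.0107 = 45.0107 deg


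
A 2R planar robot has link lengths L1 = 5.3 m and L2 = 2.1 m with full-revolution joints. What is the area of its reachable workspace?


r_max = L1 + L2 = 7.4 m
r_min = |L1 - L2| = 3.2 m
Area = pi*(r_max^2 - r_min^2)
= pi*(54.76 - 10.24)
= pi * 44.52
= 139.8637 m^2


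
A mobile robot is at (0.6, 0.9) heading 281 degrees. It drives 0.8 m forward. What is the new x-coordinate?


x_new = x0 + d*cos(theta)
= 0.6 + 0.8*cos(281)
= 0.6 + 0.1526
= 0.7526


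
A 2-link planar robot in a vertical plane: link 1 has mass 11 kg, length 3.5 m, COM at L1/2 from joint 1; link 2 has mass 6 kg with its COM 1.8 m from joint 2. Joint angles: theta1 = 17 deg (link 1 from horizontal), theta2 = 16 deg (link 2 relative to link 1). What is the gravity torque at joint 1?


Horizontal distance from joint 1 to link-1 COM:
  x_c1 = (L1/2)*cos(t1) = 1.75 * 0.9563 = 1.6735 m
Horizontal distance from joint 1 to link-2 COM:
  x_c2 = L1*cos(t1) + Lc2*cos(t1+t2)
       = 3.5*0.9563 + 1.8*0.8387 = 4.8567 m
tau1 = m1*g*x_c1 + m2*g*x_c2
     = 11*9.81*1.6735 + 6*9.81*4.8567
     = 180.591 + 285.8638
     = 466.4548 Nm


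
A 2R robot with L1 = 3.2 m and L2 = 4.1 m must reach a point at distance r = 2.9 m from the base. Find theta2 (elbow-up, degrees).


cos(theta2) = (r^2 - L1^2 - L2^2) / (2*L1*L2)
cos(theta2) = (8.41 - 10.24 - 16.81) / 26.24
cos(theta2) = -0.710366
theta2 = 135.2647 degrees


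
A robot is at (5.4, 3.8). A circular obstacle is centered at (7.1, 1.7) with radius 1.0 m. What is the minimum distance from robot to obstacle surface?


center_dist = sqrt((5.4-7.1)^2 + (3.8-1.7)^2)
= sqrt(2.89 + 4.41)
= 2.7019
min_dist = center_dist - radius = 2.7019 - 1.0 = 1.7019 m


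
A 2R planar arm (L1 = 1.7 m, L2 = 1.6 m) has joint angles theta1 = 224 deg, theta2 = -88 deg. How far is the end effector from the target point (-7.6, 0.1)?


End effector via forward kinematics:
x = L1*cos(t1) + L2*cos(t1+t2) = -2.3738
y = L1*sin(t1) + L2*sin(t1+t2) = -0.0695
Distance to target:
d = sqrt((-7.6 - -2.3738)^2 + (0.1 - -0.0695)^2)
= sqrt(27.3129 + 0.0287)
= 5.2289 m


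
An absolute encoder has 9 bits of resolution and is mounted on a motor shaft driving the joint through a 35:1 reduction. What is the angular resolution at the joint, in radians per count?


counts = 2^9 = 512
effective counts at joint = 512 * 35 = 17920
resolution = 2*pi / 17920
= 3.5062e-04 rad/count


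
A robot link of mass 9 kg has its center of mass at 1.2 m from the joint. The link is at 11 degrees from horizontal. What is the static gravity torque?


tau = m*g*L*cos(angle)
= 9 * 9.81 * 1.2 * cos(11 deg)
= 9 * 9.81 * 1.2 * 0.9816
= 104.0014 Nm


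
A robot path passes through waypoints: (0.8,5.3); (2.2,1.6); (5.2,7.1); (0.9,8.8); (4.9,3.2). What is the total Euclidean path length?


Segment lengths:
  seg1 = sqrt((1.4)^2 + (-3.7)^2) = 3.956
  seg2 = sqrt((3.0)^2 + (5.5)^2) = 6.265
  seg3 = sqrt((-4.3)^2 + (1.7)^2) = 4.6239
  seg4 = sqrt((4.0)^2 + (-5.6)^2) = 6.8819
Total = 21.7267


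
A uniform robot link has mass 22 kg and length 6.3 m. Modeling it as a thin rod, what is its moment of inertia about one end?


I = (1/3) * m * L^2
= (1/3) * 22 * 6.3^2
= 0.333333 * 22 * 39.69
= 291.06 kg*m^2


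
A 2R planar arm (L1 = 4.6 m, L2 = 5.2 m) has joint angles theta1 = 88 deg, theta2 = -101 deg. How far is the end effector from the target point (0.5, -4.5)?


End effector via forward kinematics:
x = L1*cos(t1) + L2*cos(t1+t2) = 5.2273
y = L1*sin(t1) + L2*sin(t1+t2) = 3.4275
Distance to target:
d = sqrt((0.5 - 5.2273)^2 + (-4.5 - 3.4275)^2)
= sqrt(22.347 + 62.8445)
= 9.2299 m


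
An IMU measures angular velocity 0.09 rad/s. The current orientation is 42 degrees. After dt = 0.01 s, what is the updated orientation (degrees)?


delta_theta = w * dt = 0.09 * 0.01 = 0.0009 rad
= 0.0516 deg
theta_new = 42 + 0.0516 = 42.0516 deg


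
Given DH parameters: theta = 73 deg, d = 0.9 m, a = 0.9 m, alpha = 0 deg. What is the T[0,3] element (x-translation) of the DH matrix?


T[0,3] = a * cos(theta)
= 0.9 * cos(73 deg)
= 0.9 * 0.2924
= 0.2631


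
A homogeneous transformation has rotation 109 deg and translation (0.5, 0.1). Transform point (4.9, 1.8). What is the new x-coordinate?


x' = cos(theta)*px - sin(theta)*py + tx
= -0.3256*4.9 - 0.9455*1.8 + 0.5
= -2.7972


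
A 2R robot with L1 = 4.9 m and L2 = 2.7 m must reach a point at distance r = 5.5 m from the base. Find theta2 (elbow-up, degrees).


cos(theta2) = (r^2 - L1^2 - L2^2) / (2*L1*L2)
cos(theta2) = (30.25 - 24.01 - 7.29) / 26.46
cos(theta2) = -0.039683
theta2 = 92.2742 degrees


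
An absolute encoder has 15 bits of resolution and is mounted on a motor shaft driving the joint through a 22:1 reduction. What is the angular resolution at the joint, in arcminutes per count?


counts = 2^15 = 32768
effective counts at joint = 32768 * 22 = 720896
resolution = 360*60 / 720896
= 0.03 arcmin/count


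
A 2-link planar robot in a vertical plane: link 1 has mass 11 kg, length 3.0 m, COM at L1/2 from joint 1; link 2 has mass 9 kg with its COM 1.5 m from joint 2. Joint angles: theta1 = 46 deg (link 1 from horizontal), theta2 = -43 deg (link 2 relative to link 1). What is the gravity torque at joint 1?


Horizontal distance from joint 1 to link-1 COM:
  x_c1 = (L1/2)*cos(t1) = 1.5 * 0.6947 = 1.042 m
Horizontal distance from joint 1 to link-2 COM:
  x_c2 = L1*cos(t1) + Lc2*cos(t1+t2)
       = 3.0*0.6947 + 1.5*0.9986 = 3.5819 m
tau1 = m1*g*x_c1 + m2*g*x_c2
     = 11*9.81*1.042 + 9*9.81*3.5819
     = 112.4409 + 316.2477
     = 428.6885 Nm


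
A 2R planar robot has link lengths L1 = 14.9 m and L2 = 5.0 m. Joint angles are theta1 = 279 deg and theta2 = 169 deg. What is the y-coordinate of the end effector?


Convert angles to radians: theta1 = 4.8695, theta2 = 2.9496
y = L1*sin(theta1) + L2*sin(theta1+theta2)
y = -14.7166 + 4.997
y = -9.7196


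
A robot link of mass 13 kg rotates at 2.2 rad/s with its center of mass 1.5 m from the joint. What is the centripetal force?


F = m * omega^2 * r
= 13 * 2.2^2 * 1.5
= 13 * 4.84 * 1.5
= 94.38 N


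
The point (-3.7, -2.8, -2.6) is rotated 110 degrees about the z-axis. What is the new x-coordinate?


Rotation about z-axis: x' = x*cos(theta) - y*sin(theta)
= -3.7 * -0.342 - -2.8 * 0.9397
= 3.8966


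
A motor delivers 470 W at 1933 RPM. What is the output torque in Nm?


omega = 1933 * 2*pi/60 = 202.4233 rad/s
tau = P / omega = 470 / 202.4233
= 2.3219 Nm


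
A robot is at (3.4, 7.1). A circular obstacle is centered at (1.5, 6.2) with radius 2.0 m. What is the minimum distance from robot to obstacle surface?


center_dist = sqrt((3.4-1.5)^2 + (7.1-6.2)^2)
= sqrt(3.61 + 0.81)
= 2.1024
min_dist = center_dist - radius = 2.1024 - 2.0 = 0.1024 m


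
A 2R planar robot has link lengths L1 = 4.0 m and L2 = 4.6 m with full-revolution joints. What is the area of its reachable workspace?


r_max = L1 + L2 = 8.6 m
r_min = |L1 - L2| = 0.6 m
Area = pi*(r_max^2 - r_min^2)
= pi*(73.96 - 0.36)
= pi * 73.6
= 231.2212 m^2


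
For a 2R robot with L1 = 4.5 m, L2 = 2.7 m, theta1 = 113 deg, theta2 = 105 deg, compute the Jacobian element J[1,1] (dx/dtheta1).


J[1,1] = -L1*sin(t1) - L2*sin(t1+t2)
= -4.5*sin(113) - 2.7*sin(218)
= -2.48


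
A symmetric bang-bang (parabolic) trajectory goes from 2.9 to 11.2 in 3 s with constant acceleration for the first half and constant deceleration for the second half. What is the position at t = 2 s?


Symmetric rest-to-rest: each phase covers (pf-p0)/2 in time T/2. 0.5*a*(T/2)^2 = (pf-p0)/2 => a = 4*(pf-p0)/T^2
a = 4*(11.2-2.9)/3^2 = 3.6889
t = 2 is in the deceleration phase (t > T/2).
p = pf - 0.5*a*(T-t)^2 = 11.2 - 0.5*3.6889*1^2
= 9.3556


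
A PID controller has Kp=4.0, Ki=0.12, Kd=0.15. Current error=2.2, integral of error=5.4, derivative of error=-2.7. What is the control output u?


u = Kp*e + Ki*int(e) + Kd*de/dt
= 4.0*2.2 + 0.12*5.4 + 0.15*(-2.7)
= 8.8 + 0.648 + -0.405
= 9.043


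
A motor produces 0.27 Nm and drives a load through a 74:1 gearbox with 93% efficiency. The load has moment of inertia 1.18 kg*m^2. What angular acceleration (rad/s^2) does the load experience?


tau_out = tau_motor * N * eta
= 0.27 * 74 * 0.93 = 18.5814 Nm
alpha = tau_out / I = 18.5814 / 1.18
= 15.7469 rad/s^2


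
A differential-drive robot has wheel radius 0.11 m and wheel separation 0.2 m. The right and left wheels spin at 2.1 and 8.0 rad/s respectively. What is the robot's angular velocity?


vR = r*wR = 0.11*2.1 = 0.231 m/s
vL = r*wL = 0.11*8.0 = 0.88 m/s
v = (vR+vL)/2 = 0.5555 m/s
omega = (vR-vL)/L = -3.245 rad/s
angular velocity = -3.245 rad/s


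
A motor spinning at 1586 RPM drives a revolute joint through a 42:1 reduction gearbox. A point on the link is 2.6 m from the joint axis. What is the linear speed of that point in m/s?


omega_motor = 1586 * 2*pi/60 = 166.0855 rad/s
omega_joint = omega_motor / 42 = 3.9544 rad/s
v = omega_joint * r = 3.9544 * 2.6
= 10.2815 m/s


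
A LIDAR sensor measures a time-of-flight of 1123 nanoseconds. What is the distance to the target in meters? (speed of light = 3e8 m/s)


tof = 1123 ns = 1.123e-06 s
dist = c * tof / 2
= 3e8 * 1.123e-06 / 2
= 168.45 m


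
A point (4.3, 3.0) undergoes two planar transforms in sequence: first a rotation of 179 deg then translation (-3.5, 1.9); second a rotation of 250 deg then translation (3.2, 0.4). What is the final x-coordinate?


After transform 1:
x1 = cos(179)*4.3 - sin(179)*3.0 + -3.5 = -7.8517
y1 = sin(179)*4.3 + cos(179)*3.0 + 1.9 = -1.0245
After transform 2:
x2 = cos(250)*-7.8517 - sin(250)*-1.0245 + 3.2
= 4.9227


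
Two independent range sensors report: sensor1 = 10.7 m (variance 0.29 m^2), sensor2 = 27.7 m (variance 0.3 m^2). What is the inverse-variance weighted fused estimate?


w1 = (1/var1) / (1/var1 + 1/var2)
   = 3.4483 / (3.4483 + 3.3333) = 0.5085
w2 = 1 - w1 = 0.4915
fused = w1*s1 + w2*s2 = 5.4407 + 13.6153
= 19.0559 m


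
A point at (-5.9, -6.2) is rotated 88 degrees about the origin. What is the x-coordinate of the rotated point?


x' = x*cos(theta) - y*sin(theta)
cos(88 deg) = 0.0349, sin(88 deg) = 0.9994
x' = -5.9 * 0.0349 - -6.2 * 0.9994
= -0.2059 - -6.1962
= 5.9903


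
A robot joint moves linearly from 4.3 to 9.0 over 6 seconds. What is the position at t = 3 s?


s = t/T = 3/6 = 0.5
p(t) = p0 + (pf-p0)*s
= 4.3 + (9.0 - 4.3) * 0.5
= 6.65


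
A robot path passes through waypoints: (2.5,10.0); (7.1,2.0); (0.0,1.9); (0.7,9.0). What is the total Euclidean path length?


Segment lengths:
  seg1 = sqrt((4.6)^2 + (-8.0)^2) = 9.2282
  seg2 = sqrt((-7.1)^2 + (-0.1)^2) = 7.1007
  seg3 = sqrt((0.7)^2 + (7.1)^2) = 7.1344
Total = 23.4633


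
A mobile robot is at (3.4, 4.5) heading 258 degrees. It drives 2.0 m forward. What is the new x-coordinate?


x_new = x0 + d*cos(theta)
= 3.4 + 2.0*cos(258)
= 3.4 + -0.4158
= 2.9842


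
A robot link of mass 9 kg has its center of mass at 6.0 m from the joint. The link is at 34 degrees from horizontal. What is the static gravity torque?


tau = m*g*L*cos(angle)
= 9 * 9.81 * 6.0 * cos(34 deg)
= 9 * 9.81 * 6.0 * 0.829
= 439.1744 Nm


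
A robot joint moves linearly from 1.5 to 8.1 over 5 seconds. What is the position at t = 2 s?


s = t/T = 2/5 = 0.4
p(t) = p0 + (pf-p0)*s
= 1.5 + (8.1 - 1.5) * 0.4
= 4.14


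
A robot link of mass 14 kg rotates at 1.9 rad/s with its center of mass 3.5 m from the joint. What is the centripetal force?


F = m * omega^2 * r
= 14 * 1.9^2 * 3.5
= 14 * 3.61 * 3.5
= 176.89 N


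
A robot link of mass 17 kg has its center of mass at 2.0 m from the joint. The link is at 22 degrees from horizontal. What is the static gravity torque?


tau = m*g*L*cos(angle)
= 17 * 9.81 * 2.0 * cos(22 deg)
= 17 * 9.81 * 2.0 * 0.9272
= 309.2529 Nm


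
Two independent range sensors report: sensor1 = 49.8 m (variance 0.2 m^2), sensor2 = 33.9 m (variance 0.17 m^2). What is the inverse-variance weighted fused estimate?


w1 = (1/var1) / (1/var1 + 1/var2)
   = 5.0 / (5.0 + 5.8824) = 0.4595
w2 = 1 - w1 = 0.5405
fused = w1*s1 + w2*s2 = 22.8811 + 18.3243
= 41.2054 m


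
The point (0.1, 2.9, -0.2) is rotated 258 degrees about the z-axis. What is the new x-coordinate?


Rotation about z-axis: x' = x*cos(theta) - y*sin(theta)
= 0.1 * -0.2079 - 2.9 * -0.9781
= 2.8158


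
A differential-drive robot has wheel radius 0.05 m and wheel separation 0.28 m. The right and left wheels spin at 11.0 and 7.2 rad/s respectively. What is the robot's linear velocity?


vR = r*wR = 0.05*11.0 = 0.55 m/s
vL = r*wL = 0.05*7.2 = 0.36 m/s
v = (vR+vL)/2 = 0.455 m/s
omega = (vR-vL)/L = 0.6786 rad/s
linear velocity = 0.455 m/s


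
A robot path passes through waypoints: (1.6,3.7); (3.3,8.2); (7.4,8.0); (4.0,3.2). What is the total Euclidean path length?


Segment lengths:
  seg1 = sqrt((1.7)^2 + (4.5)^2) = 4.8104
  seg2 = sqrt((4.1)^2 + (-0.2)^2) = 4.1049
  seg3 = sqrt((-3.4)^2 + (-4.8)^2) = 5.8822
Total = 14.7975


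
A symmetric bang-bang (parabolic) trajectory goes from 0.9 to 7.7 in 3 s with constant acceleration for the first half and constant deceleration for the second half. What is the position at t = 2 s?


Symmetric rest-to-rest: each phase covers (pf-p0)/2 in time T/2. 0.5*a*(T/2)^2 = (pf-p0)/2 => a = 4*(pf-p0)/T^2
a = 4*(7.7-0.9)/3^2 = 3.0222
t = 2 is in the deceleration phase (t > T/2).
p = pf - 0.5*a*(T-t)^2 = 7.7 - 0.5*3.0222*1^2
= 6.1889


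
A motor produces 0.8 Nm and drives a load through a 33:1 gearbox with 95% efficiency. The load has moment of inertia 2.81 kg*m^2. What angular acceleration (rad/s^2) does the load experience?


tau_out = tau_motor * N * eta
= 0.8 * 33 * 0.95 = 25.08 Nm
alpha = tau_out / I = 25.08 / 2.81
= 8.9253 rad/s^2


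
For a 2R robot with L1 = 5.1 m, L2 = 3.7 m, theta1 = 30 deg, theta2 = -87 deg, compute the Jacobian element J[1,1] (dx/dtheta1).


J[1,1] = -L1*sin(t1) - L2*sin(t1+t2)
= -5.1*sin(30) - 3.7*sin(-57)
= 0.5531


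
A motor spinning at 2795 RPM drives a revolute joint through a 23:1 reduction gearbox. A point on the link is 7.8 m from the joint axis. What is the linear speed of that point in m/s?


omega_motor = 2795 * 2*pi/60 = 292.6917 rad/s
omega_joint = omega_motor / 23 = 12.7257 rad/s
v = omega_joint * r = 12.7257 * 7.8
= 99.2607 m/s


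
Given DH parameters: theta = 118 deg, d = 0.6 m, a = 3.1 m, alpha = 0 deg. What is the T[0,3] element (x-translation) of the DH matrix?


T[0,3] = a * cos(theta)
= 3.1 * cos(118 deg)
= 3.1 * -0.4695
= -1.4554


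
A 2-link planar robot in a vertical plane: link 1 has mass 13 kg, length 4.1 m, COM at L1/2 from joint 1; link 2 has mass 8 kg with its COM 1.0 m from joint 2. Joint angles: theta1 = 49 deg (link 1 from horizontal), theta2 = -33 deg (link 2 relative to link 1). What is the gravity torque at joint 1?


Horizontal distance from joint 1 to link-1 COM:
  x_c1 = (L1/2)*cos(t1) = 2.05 * 0.6561 = 1.3449 m
Horizontal distance from joint 1 to link-2 COM:
  x_c2 = L1*cos(t1) + Lc2*cos(t1+t2)
       = 4.1*0.6561 + 1.0*0.9613 = 3.6511 m
tau1 = m1*g*x_c1 + m2*g*x_c2
     = 13*9.81*1.3449 + 8*9.81*3.6511
     = 171.5178 + 286.5386
     = 458.0564 Nm


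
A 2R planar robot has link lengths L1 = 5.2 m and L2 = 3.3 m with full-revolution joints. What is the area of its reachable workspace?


r_max = L1 + L2 = 8.5 m
r_min = |L1 - L2| = 1.9 m
Area = pi*(r_max^2 - r_min^2)
= pi*(72.25 - 3.61)
= pi * 68.64
= 215.6389 m^2


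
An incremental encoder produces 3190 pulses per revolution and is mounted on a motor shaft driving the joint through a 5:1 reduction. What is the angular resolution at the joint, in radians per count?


counts per rev = 3190
effective counts at joint = 3190 * 5 = 15950
resolution = 2*pi / 15950
= 3.9393e-04 rad/count


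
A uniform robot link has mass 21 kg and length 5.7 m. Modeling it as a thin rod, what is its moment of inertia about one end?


I = (1/3) * m * L^2
= (1/3) * 21 * 5.7^2
= 0.333333 * 21 * 32.49
= 227.43 kg*m^2


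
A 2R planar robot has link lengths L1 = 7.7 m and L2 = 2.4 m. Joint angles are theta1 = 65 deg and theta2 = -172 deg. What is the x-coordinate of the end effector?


Convert angles to radians: theta1 = 1.1345, theta2 = -3.002
x = L1*cos(theta1) + L2*cos(theta1+theta2)
x = 3.2542 + -0.7017
x = 2.5525


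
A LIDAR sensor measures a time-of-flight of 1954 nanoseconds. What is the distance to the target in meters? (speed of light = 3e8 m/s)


tof = 1954 ns = 1.954e-06 s
dist = c * tof / 2
= 3e8 * 1.954e-06 / 2
= 293.1 m


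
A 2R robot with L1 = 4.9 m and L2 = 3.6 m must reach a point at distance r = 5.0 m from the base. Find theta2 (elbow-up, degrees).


cos(theta2) = (r^2 - L1^2 - L2^2) / (2*L1*L2)
cos(theta2) = (25.0 - 24.01 - 12.96) / 35.28
cos(theta2) = -0.339286
theta2 = 109.8334 degrees


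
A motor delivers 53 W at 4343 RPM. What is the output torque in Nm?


omega = 4343 * 2*pi/60 = 454.7979 rad/s
tau = P / omega = 53 / 454.7979
= 0.1165 Nm


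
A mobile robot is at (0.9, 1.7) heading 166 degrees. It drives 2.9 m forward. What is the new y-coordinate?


y_new = y0 + d*sin(theta)
= 1.7 + 2.9*sin(166)
= 1.7 + 0.7016
= 2.4016


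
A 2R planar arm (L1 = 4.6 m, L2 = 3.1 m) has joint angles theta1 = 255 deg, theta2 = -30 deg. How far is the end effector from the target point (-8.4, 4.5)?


End effector via forward kinematics:
x = L1*cos(t1) + L2*cos(t1+t2) = -3.3826
y = L1*sin(t1) + L2*sin(t1+t2) = -6.6353
Distance to target:
d = sqrt((-8.4 - -3.3826)^2 + (4.5 - -6.6353)^2)
= sqrt(25.1743 + 123.9947)
= 12.2135 m


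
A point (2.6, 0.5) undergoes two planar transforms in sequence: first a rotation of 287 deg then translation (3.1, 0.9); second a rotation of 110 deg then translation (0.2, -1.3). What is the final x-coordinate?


After transform 1:
x1 = cos(287)*2.6 - sin(287)*0.5 + 3.1 = 4.3383
y1 = sin(287)*2.6 + cos(287)*0.5 + 0.9 = -1.4402
After transform 2:
x2 = cos(110)*4.3383 - sin(110)*-1.4402 + 0.2
= 0.0696


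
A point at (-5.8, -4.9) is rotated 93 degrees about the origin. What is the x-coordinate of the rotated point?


x' = x*cos(theta) - y*sin(theta)
cos(93 deg) = -0.0523, sin(93 deg) = 0.9986
x' = -5.8 * -0.0523 - -4.9 * 0.9986
= 0.3035 - -4.8933
= 5.1968


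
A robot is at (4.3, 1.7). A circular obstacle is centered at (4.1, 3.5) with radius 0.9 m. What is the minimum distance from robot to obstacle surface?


center_dist = sqrt((4.3-4.1)^2 + (1.7-3.5)^2)
= sqrt(0.04 + 3.24)
= 1.8111
min_dist = center_dist - radius = 1.8111 - 0.9 = 0.9111 m


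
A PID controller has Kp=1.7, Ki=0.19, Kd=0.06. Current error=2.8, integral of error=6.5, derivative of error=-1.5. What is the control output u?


u = Kp*e + Ki*int(e) + Kd*de/dt
= 1.7*2.8 + 0.19*6.5 + 0.06*(-1.5)
= 4.76 + 1.235 + -0.09
= 5.905


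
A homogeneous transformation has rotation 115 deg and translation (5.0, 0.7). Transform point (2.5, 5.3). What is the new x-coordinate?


x' = cos(theta)*px - sin(theta)*py + tx
= -0.4226*2.5 - 0.9063*5.3 + 5.0
= -0.86


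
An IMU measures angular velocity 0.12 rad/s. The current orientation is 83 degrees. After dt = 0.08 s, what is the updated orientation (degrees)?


delta_theta = w * dt = 0.12 * 0.08 = 0.0096 rad
= 0.55 deg
theta_new = 83 + 0.55 = 83.55 deg


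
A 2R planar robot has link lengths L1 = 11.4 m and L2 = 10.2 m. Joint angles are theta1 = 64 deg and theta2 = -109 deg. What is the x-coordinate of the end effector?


Convert angles to radians: theta1 = 1.117, theta2 = -1.9024
x = L1*cos(theta1) + L2*cos(theta1+theta2)
x = 4.9974 + 7.2125
x = 12.2099


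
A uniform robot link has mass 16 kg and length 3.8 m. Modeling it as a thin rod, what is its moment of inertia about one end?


I = (1/3) * m * L^2
= (1/3) * 16 * 3.8^2
= 0.333333 * 16 * 14.44
= 77.0133 kg*m^2


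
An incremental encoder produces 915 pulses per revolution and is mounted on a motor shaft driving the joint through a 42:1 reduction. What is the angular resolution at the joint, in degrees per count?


counts per rev = 915
effective counts at joint = 915 * 42 = 38430
resolution = 360 / 38430
= 0.0094 deg/count


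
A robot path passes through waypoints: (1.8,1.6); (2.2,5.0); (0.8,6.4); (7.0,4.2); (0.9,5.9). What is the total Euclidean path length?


Segment lengths:
  seg1 = sqrt((0.4)^2 + (3.4)^2) = 3.4234
  seg2 = sqrt((-1.4)^2 + (1.4)^2) = 1.9799
  seg3 = sqrt((6.2)^2 + (-2.2)^2) = 6.5788
  seg4 = sqrt((-6.1)^2 + (1.7)^2) = 6.3325
Total = 18.3146


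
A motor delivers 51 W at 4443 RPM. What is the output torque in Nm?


omega = 4443 * 2*pi/60 = 465.2699 rad/s
tau = P / omega = 51 / 465.2699
= 0.1096 Nm


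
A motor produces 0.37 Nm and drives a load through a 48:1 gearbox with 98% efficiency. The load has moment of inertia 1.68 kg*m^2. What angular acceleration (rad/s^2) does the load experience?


tau_out = tau_motor * N * eta
= 0.37 * 48 * 0.98 = 17.4048 Nm
alpha = tau_out / I = 17.4048 / 1.68
= 10.36 rad/s^2


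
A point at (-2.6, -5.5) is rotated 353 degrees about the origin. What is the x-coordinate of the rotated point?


x' = x*cos(theta) - y*sin(theta)
cos(353 deg) = 0.9925, sin(353 deg) = -0.1219
x' = -2.6 * 0.9925 - -5.5 * -0.1219
= -2.5806 - 0.6703
= -3.2509


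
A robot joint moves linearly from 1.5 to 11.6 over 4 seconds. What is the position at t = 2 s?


s = t/T = 2/4 = 0.5
p(t) = p0 + (pf-p0)*s
= 1.5 + (11.6 - 1.5) * 0.5
= 6.55


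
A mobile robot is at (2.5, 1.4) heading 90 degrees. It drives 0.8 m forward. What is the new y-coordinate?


y_new = y0 + d*sin(theta)
= 1.4 + 0.8*sin(90)
= 1.4 + 0.8
= 2.2


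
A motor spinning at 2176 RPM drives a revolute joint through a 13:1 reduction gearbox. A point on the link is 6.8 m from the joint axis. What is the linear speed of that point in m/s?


omega_motor = 2176 * 2*pi/60 = 227.8702 rad/s
omega_joint = omega_motor / 13 = 17.5285 rad/s
v = omega_joint * r = 17.5285 * 6.8
= 119.1936 m/s


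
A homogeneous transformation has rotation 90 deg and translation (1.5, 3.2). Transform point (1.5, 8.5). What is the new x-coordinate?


x' = cos(theta)*px - sin(theta)*py + tx
= 0.0*1.5 - 1.0*8.5 + 1.5
= -7.0


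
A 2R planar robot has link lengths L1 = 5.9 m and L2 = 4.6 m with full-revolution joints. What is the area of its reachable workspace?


r_max = L1 + L2 = 10.5 m
r_min = |L1 - L2| = 1.3 m
Area = pi*(r_max^2 - r_min^2)
= pi*(110.25 - 1.69)
= pi * 108.56
= 341.0513 m^2


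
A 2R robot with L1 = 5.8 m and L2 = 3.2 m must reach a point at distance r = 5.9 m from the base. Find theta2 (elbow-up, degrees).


cos(theta2) = (r^2 - L1^2 - L2^2) / (2*L1*L2)
cos(theta2) = (34.81 - 33.64 - 10.24) / 37.12
cos(theta2) = -0.244343
theta2 = 104.143 degrees


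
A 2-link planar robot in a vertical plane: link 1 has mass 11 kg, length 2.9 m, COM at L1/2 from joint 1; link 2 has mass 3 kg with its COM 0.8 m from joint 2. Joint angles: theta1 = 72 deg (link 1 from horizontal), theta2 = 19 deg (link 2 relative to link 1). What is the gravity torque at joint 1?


Horizontal distance from joint 1 to link-1 COM:
  x_c1 = (L1/2)*cos(t1) = 1.45 * 0.309 = 0.4481 m
Horizontal distance from joint 1 to link-2 COM:
  x_c2 = L1*cos(t1) + Lc2*cos(t1+t2)
       = 2.9*0.309 + 0.8*-0.0175 = 0.8822 m
tau1 = m1*g*x_c1 + m2*g*x_c2
     = 11*9.81*0.4481 + 3*9.81*0.8822
     = 48.3517 + 25.9628
     = 74.3145 Nm


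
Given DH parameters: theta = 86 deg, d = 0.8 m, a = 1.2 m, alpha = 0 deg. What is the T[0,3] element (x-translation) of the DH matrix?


T[0,3] = a * cos(theta)
= 1.2 * cos(86 deg)
= 1.2 * 0.0698
= 0.0837


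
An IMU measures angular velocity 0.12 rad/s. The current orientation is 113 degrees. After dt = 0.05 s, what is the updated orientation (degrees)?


delta_theta = w * dt = 0.12 * 0.05 = 0.006 rad
= 0.3438 deg
theta_new = 113 + 0.3438 = 113.3438 deg


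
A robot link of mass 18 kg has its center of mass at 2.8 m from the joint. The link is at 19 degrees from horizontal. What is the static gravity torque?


tau = m*g*L*cos(angle)
= 18 * 9.81 * 2.8 * cos(19 deg)
= 18 * 9.81 * 2.8 * 0.9455
= 467.4871 Nm


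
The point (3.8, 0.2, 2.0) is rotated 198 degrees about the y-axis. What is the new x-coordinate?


Rotation about y-axis: x' = x*cos(theta) + z*sin(theta)
= 3.8 * -0.9511 + 2.0 * -0.309
= -4.232


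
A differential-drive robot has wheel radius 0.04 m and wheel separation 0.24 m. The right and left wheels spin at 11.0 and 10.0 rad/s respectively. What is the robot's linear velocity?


vR = r*wR = 0.04*11.0 = 0.44 m/s
vL = r*wL = 0.04*10.0 = 0.4 m/s
v = (vR+vL)/2 = 0.42 m/s
omega = (vR-vL)/L = 0.1667 rad/s
linear velocity = 0.42 m/s


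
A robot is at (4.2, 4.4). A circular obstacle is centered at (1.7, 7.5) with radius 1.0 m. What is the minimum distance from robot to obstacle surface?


center_dist = sqrt((4.2-1.7)^2 + (4.4-7.5)^2)
= sqrt(6.25 + 9.61)
= 3.9825
min_dist = center_dist - radius = 3.9825 - 1.0 = 2.9825 m


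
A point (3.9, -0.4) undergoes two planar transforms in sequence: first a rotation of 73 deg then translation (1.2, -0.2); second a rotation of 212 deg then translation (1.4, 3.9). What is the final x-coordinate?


After transform 1:
x1 = cos(73)*3.9 - sin(73)*-0.4 + 1.2 = 2.7228
y1 = sin(73)*3.9 + cos(73)*-0.4 + -0.2 = 3.4126
After transform 2:
x2 = cos(212)*2.7228 - sin(212)*3.4126 + 1.4
= 0.8994
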